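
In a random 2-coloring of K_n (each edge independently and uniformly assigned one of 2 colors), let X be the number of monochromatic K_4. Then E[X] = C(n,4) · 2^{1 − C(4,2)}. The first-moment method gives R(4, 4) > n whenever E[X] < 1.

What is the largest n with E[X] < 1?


We need C(n, 4) · 2^{1 − 6} < 1, i.e. C(n, 4) < 2^{6 − 1} = 32.
Check values of n near the boundary:
  n = 5: C(5, 4) = 5; 5 < 32? YES
  n = 6: C(6, 4) = 15; 15 < 32? YES
  n = 7: C(7, 4) = 35; 35 < 32? NO
  n = 8: C(8, 4) = 70; 70 < 32? NO
The largest n with C(n, 4) < 32 is n = 6 (where E[X] = 15/32 ≈ 0.4687500). Hence R(4, 4) > 6, i.e. R(4, 4) ≥ 7.

Largest n = 6; hence R(4, 4) > 6.


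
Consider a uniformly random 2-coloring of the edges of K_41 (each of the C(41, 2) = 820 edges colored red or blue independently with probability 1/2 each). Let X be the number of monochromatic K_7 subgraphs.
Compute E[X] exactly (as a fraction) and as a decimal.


Let X = Σ_S X_S over the C(41, 7) = 22481940 subsets S of size 7, where X_S = 1 if the K_7 on S is monochromatic.
For a fixed S, the K_7 on S has C(7, 2) = 21 edges. P[all 21 edges red] = (1/2)^21, and likewise for blue, so P[monochromatic] = 2·(1/2)^21 = 2^{1 − 21} = 1/1048576.
Summing: E[X] = C(41, 7) · 2^{1 − 21} = 22481940 · 1/1048576 = 5620485/262144.
Numerically: E[X] ≈ 21.440.

E[X] = C(41,7)·2^(1−C(7,2)) = 5620485/262144 ≈ 21.440.


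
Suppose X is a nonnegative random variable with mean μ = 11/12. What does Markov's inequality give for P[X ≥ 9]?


μ = E[X] = 11/12, a = 9.
Markov: P[X ≥ 9] ≤ μ/a = (11/12)/9 = 11/108.
Numerically: ≈ 0.10185.
(Since a = 9 > μ = 0.91667, the bound 11/108 is < 1 and informative.)

P[X ≥ 9] ≤ 11/108 ≈ 0.10185.


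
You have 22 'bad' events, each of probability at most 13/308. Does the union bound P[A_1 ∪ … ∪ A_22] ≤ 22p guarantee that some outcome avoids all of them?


Union bound: P[∪_{i=1}^{22} A_i] ≤ Σ_i P[A_i] ≤ 22·p = 22·(13/308) = 13/14.
Numerically: 13/14 ≈ 0.92857.
Is 13/14 < 1? YES.
Since P[∪ A_i] ≤ 13/14 < 1, the complement has P[∩ A_i^c] ≥ 1 − 13/14 = 1/14 > 0, so some outcome avoids every A_i.

22·p = 13/14 ≈ 0.92857; existence CERTIFIED by the union bound.


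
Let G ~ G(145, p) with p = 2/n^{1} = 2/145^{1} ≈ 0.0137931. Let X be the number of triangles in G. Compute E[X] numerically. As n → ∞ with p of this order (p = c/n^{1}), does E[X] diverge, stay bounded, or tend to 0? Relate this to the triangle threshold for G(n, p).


Number of potential triangles: C(145, 3) = 497640.
Each occurs with probability p³ ≈ (0.0137931)³ ≈ 2.62413383e-06.
By linearity: E[X] = C(145, 3)·p³ ≈ 497640 · 2.62413383e-06 ≈ 1.305874.
Here α = 1, so p = 2/n is exactly at the triangle threshold p ~ 1/n. Asymptotically E[X] → c³/6 = 2³/6 = 4/3 ≈ 1.333333, a bounded constant. In this regime the triangle count is asymptotically Poisson(c³/6).

E[X] ≈ 1.305874; in regime p = Θ(1/n^{1}) E[X] stays bounded (at the triangle threshold p ~ 1/n).


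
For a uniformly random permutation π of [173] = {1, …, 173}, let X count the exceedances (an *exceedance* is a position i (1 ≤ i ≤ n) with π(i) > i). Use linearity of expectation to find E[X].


Write X = Σ_{i=1}^{173} X_i, where X_i = 1_{π(i) > i}.
For each fixed i, π(i) is uniform over {1, …, 173} (marginal of a uniform permutation), so P[π(i) > i] = (n − i)/n. Summing: Σ_{i=1}^{173} (n − i)/n = (0 + 1 + … + 172)/173 = 173(173 − 1)/(2·173) = (173 − 1)/2.
Hence E[X] = Σ_{i=1}^{173} (173 − i)/173 = 86 ≈ 86.0000.

E[X] = 86 = 86.0000.


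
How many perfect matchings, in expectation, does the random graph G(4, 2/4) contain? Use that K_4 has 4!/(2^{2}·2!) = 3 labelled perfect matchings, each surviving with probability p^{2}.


K_4 has 4!/(2^{2}·2!) = 3 labelled perfect matchings.
For each such perfect matching H, let X_H = 1 if all 2 edges of H are present in G. Then P[X_H = 1] = p^{2} = (1/2)^{2} = 1/4.
By linearity of expectation: E[X] = Σ_H E[X_H] = 3 · p^{2} = 3 · 1/4 = 3/4.
Numerically: E[X] ≈ 0.75.

E[X] = 3 · (1/2)^{2} = 3/4 ≈ 0.75.


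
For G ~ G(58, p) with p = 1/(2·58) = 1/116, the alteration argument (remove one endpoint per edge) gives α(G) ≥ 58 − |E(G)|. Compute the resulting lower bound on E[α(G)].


E[|E(G)|] = C(58, 2)·p = 1653 · (1/116) = 57/4.
E[α(G)] ≥ n − E[|E(G)|] = 58 − 57/4 = 175/4.
Numerically: ≈ 43.750000.
(This is only a lower bound; the true E[α(G)] may be larger.)

E[α(G)] ≥ 175/4 ≈ 43.750000.


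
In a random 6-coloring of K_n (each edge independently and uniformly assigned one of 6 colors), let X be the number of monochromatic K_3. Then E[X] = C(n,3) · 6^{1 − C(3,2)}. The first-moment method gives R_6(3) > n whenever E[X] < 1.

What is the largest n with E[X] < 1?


We need C(n, 3) · 6^{1 − 3} < 1, i.e. C(n, 3) < 6^{3 − 1} = 36.
Check values of n near the boundary:
  n = 3: C(3, 3) = 1; 1 < 36? YES
  n = 4: C(4, 3) = 4; 4 < 36? YES
  n = 5: C(5, 3) = 10; 10 < 36? YES
  n = 6: C(6, 3) = 20; 20 < 36? YES
  n = 7: C(7, 3) = 35; 35 < 36? YES
  n = 8: C(8, 3) = 56; 56 < 36? NO
  n = 9: C(9, 3) = 84; 84 < 36? NO
  n = 10: C(10, 3) = 120; 120 < 36? NO
The largest n with C(n, 3) < 36 is n = 7 (where E[X] = 35/36 ≈ 0.9722). Hence R_6(3) > 7, i.e. R_6(3) ≥ 8.

Largest n = 7; hence R_6(3) > 7.


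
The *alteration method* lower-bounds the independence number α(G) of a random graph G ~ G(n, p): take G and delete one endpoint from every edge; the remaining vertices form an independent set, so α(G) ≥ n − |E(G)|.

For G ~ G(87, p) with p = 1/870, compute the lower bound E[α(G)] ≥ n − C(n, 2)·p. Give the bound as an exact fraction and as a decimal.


E[|E(G)|] = C(87, 2)·p = 3741 · (1/870) = 43/10.
E[α(G)] ≥ n − E[|E(G)|] = 87 − 43/10 = 827/10.
Numerically: ≈ 82.700.
(This is only a lower bound; the true E[α(G)] may be larger.)

E[α(G)] ≥ 827/10 ≈ 82.700.


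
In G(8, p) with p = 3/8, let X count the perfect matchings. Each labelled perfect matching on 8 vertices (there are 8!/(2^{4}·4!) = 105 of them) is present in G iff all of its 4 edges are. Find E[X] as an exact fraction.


K_8 has 8!/(2^{4}·4!) = 105 labelled perfect matchings.
For each such perfect matching H, let X_H = 1 if all 4 edges of H are present in G. Then P[X_H = 1] = p^{4} = (3/8)^{4} = 81/4096.
By linearity: E[X] = Σ_H E[X_H] = 105 · p^{4} = 105 · 81/4096 = 8505/4096.
Numerically: E[X] ≈ 2.07642.

E[X] = 105 · (3/8)^{4} = 8505/4096 ≈ 2.07642.


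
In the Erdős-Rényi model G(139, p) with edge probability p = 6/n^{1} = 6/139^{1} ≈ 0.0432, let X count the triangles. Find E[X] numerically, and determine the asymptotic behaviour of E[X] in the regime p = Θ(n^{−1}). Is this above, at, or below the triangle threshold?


Number of potential triangles: C(139, 3) = 437989.
Each occurs with probability p³ ≈ (0.0432)³ ≈ 8.04284e-05.
By linearity: E[X] = C(139, 3)·p³ ≈ 437989 · 8.04284e-05 ≈ 35.227.
Here α = 1, so p = 6/n is exactly at the triangle threshold p ~ 1/n. Asymptotically E[X] → c³/6 = 6³/6 = 36 ≈ 36.000, a bounded constant. In this regime the triangle count is asymptotically Poisson(c³/6).

E[X] ≈ 35.227; in regime p = Θ(1/n^{1}) E[X] stays bounded (at the triangle threshold p ~ 1/n).


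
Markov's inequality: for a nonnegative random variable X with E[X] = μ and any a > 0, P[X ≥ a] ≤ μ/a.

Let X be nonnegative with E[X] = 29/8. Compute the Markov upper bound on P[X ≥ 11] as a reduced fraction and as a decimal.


μ = E[X] = 29/8, a = 11.
Markov: P[X ≥ 11] ≤ μ/a = (29/8)/11 = 29/88.
Numerically: ≈ 0.330.
(Since a = 11 > μ = 3.625, the bound 29/88 is < 1 and informative.)

P[X ≥ 11] ≤ 29/88 ≈ 0.330.


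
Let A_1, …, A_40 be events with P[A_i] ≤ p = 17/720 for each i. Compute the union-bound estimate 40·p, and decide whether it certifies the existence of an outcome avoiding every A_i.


Union bound: P[∪_{i=1}^{40} A_i] ≤ Σ_i P[A_i] ≤ 40·p = 40·(17/720) = 17/18.
Numerically: 17/18 ≈ 0.9444444.
Is 17/18 < 1? YES.
Since P[∪ A_i] ≤ 17/18 < 1, the complement has P[∩ A_i^c] ≥ 1 − 17/18 = 1/18 > 0, so some outcome avoids every A_i.

40·p = 17/18 ≈ 0.9444444; existence CERTIFIED by the union bound.


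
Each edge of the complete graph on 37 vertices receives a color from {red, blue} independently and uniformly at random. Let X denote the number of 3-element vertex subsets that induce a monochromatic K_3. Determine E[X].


Let X = Σ_S X_S over the C(37, 3) = 7770 subsets S of size 3, where X_S = 1 if the K_3 on S is monochromatic.
For a fixed S, the K_3 on S has C(3, 2) = 3 edges. P[all 3 edges red] = (1/2)^3, and likewise for blue, so P[monochromatic] = 2·(1/2)^3 = 2^{1 − 3} = 1/4.
Summing: E[X] = C(37, 3) · 2^{1 − 3} = 7770 · 1/4 = 3885/2.
Numerically: E[X] ≈ 1942.500000.

E[X] = C(37,3)·2^(1−C(3,2)) = 3885/2 ≈ 1942.500000.


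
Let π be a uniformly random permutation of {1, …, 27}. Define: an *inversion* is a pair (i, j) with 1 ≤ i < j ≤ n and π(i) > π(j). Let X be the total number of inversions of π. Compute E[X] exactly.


Write X = Σ X_I over the C(27, 2) = 351 pairs i < j, with X_I the indicator of one inversion.
There are 351 indicators.
For each fixed pair i < j, the values π(i) and π(j) are two distinct elements of {1, …, 27} in uniformly random order; by symmetry P[π(i) > π(j)] = 1/2.
By linearity: E[X] = 351 · (1/2) = C(27, 2) · (1/2) = 351/2 = 351/2 ≈ 175.50000.

E[X] = 351/2 = 175.50000.


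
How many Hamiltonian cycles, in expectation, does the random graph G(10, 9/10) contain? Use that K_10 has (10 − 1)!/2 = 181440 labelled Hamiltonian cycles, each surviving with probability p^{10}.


K_10 has (10 − 1)!/2 = 181440 labelled Hamiltonian cycles.
For each such Hamiltonian cycle H, let X_H = 1 if all 10 edges of H are present in G. Then P[X_H = 1] = p^{10} = (9/10)^{10} = 3486784401/10000000000.
Summing the indicators: E[X] = Σ_H E[X_H] = 181440 · p^{10} = 181440 · 3486784401/10000000000 = 1977006755367/31250000.
Numerically: E[X] ≈ 6.326e+04.

E[X] = 181440 · (9/10)^{10} = 1977006755367/31250000 ≈ 6.326e+04.


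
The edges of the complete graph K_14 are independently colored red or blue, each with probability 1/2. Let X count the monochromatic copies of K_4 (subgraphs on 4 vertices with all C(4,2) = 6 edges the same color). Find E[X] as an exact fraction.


Let X = Σ_S X_S over the C(14, 4) = 1001 subsets S of size 4, where X_S = 1 if the K_4 on S is monochromatic.
For a fixed S, the K_4 on S has C(4, 2) = 6 edges. P[all 6 edges red] = (1/2)^6, and likewise for blue, so P[monochromatic] = 2·(1/2)^6 = 2^{1 − 6} = 1/32.
By linearity of expectation: E[X] = C(14, 4) · 2^{1 − 6} = 1001 · 1/32 = 1001/32.
Numerically: E[X] ≈ 31.28125.

E[X] = C(14,4)·2^(1−C(4,2)) = 1001/32 ≈ 31.28125.


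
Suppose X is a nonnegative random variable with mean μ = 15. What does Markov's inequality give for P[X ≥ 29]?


μ = E[X] = 15, a = 29.
Markov: P[X ≥ 29] ≤ μ/a = (15)/29 = 15/29.
Numerically: ≈ 0.5172.
(Since a = 29 > μ = 15.0000, the bound 15/29 is < 1 and informative.)

P[X ≥ 29] ≤ 15/29 ≈ 0.5172.


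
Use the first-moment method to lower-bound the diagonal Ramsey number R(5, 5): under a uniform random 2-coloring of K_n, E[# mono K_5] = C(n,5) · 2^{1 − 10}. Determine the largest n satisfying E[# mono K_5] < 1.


We need C(n, 5) · 2^{1 − 10} < 1, i.e. C(n, 5) < 2^{10 − 1} = 512.
Check values of n near the boundary:
  n = 8: C(8, 5) = 56; 56 < 512? YES
  n = 9: C(9, 5) = 126; 126 < 512? YES
  n = 10: C(10, 5) = 252; 252 < 512? YES
  n = 11: C(11, 5) = 462; 462 < 512? YES
  n = 12: C(12, 5) = 792; 792 < 512? NO
  n = 13: C(13, 5) = 1287; 1287 < 512? NO
  n = 14: C(14, 5) = 2002; 2002 < 512? NO
The largest n with C(n, 5) < 512 is n = 11 (where E[X] = 231/256 ≈ 0.902). Hence R(5, 5) > 11, i.e. R(5, 5) ≥ 12.

Largest n = 11; hence R(5, 5) > 11.


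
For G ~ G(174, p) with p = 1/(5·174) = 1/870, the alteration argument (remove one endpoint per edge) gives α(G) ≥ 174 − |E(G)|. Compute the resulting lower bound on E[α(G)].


E[|E(G)|] = C(174, 2)·p = 15051 · (1/870) = 173/10.
E[α(G)] ≥ n − E[|E(G)|] = 174 − 173/10 = 1567/10.
Numerically: ≈ 156.700000.
(This is only a lower bound; the true E[α(G)] may be larger.)

E[α(G)] ≥ 1567/10 ≈ 156.700000.


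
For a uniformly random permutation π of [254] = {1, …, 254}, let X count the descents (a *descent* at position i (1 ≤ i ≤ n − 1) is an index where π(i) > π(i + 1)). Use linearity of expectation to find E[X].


Write X = Σ X_I over i = 1, …, 253, with X_I the indicator of one descent.
There are 253 indicators.
For each fixed i, the pair (π(i), π(i+1)) is a uniformly random ordered pair of distinct values from {1, …, 254}; by symmetry P[π(i) > π(i+1)] = 1/2.
By linearity: E[X] = 253 · (1/2) = (254 − 1) · (1/2) = 253/2 ≈ 126.50000.

E[X] = 253/2 = 126.50000.


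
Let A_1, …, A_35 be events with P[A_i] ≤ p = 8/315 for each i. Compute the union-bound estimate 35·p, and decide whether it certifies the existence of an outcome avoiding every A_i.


Union bound: P[∪_{i=1}^{35} A_i] ≤ Σ_i P[A_i] ≤ 35·p = 35·(8/315) = 8/9.
Numerically: 8/9 ≈ 0.8889.
Is 8/9 < 1? YES.
Since P[∪ A_i] ≤ 8/9 < 1, the complement has P[∩ A_i^c] ≥ 1 − 8/9 = 1/9 > 0, so some outcome avoids every A_i.

35·p = 8/9 ≈ 0.8889; existence CERTIFIED by the union bound.


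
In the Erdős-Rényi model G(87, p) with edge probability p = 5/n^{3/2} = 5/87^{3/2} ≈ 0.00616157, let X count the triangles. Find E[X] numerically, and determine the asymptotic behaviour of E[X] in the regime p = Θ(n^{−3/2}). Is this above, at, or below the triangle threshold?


Number of potential triangles: C(87, 3) = 105995.
Each occurs with probability p³ ≈ (0.00616157)³ ≈ 2.33923243e-07.
By linearity: E[X] = C(87, 3)·p³ ≈ 105995 · 2.33923243e-07 ≈ 0.024795.
Since α = 3/2 > 1, p = c/n^{3/2} = o(1/n) is below the triangle threshold p ~ 1/n. Asymptotically E[X] ~ (c³/6)·n^{3(1−α)} = (5³/6)·n^{-1.5} → 0, so by Markov's inequality G has no triangles w.h.p.

E[X] ≈ 0.024795; in regime p = Θ(1/n^{3/2}) E[X] tends to 0 (below the triangle threshold p ~ 1/n).


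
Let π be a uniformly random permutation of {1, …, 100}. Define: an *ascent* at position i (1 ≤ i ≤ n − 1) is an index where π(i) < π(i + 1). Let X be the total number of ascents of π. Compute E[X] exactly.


Write X = Σ X_I over i = 1, …, 99, with X_I the indicator of one ascent.
There are 99 indicators.
For each fixed i, the pair (π(i), π(i+1)) is a uniformly random ordered pair of distinct values from {1, …, 100}; by symmetry P[π(i) < π(i+1)] = 1/2.
By linearity: E[X] = 99 · (1/2) = (100 − 1) · (1/2) = 99/2 ≈ 49.500000.

E[X] = 99/2 = 49.500000.


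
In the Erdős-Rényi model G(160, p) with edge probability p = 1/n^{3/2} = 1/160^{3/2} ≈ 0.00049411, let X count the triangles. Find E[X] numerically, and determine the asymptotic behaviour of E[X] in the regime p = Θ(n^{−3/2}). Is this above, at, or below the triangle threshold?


Number of potential triangles: C(160, 3) = 669920.
Each occurs with probability p³ ≈ (0.00049411)³ ≈ 1.2063132e-10.
By linearity: E[X] = C(160, 3)·p³ ≈ 669920 · 1.2063132e-10 ≈ 0.00008.
Since α = 3/2 > 1, p = c/n^{3/2} = o(1/n) is below the triangle threshold p ~ 1/n. Asymptotically E[X] ~ (c³/6)·n^{3(1−α)} = (1³/6)·n^{-1.5} → 0, so by Markov's inequality G has no triangles w.h.p.

E[X] ≈ 0.00008; in regime p = Θ(1/n^{3/2}) E[X] tends to 0 (below the triangle threshold p ~ 1/n).


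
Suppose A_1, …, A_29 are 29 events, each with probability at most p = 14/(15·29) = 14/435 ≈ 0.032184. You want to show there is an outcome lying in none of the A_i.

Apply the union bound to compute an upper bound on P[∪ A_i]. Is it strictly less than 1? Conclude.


Union bound: P[∪_{i=1}^{29} A_i] ≤ Σ_i P[A_i] ≤ 29·p = 29·(14/435) = 14/15.
Numerically: 14/15 ≈ 0.933333.
Is 14/15 < 1? YES.
Since P[∪ A_i] ≤ 14/15 < 1, the complement has P[∩ A_i^c] ≥ 1 − 14/15 = 1/15 > 0, so some outcome avoids every A_i.

29·p = 14/15 ≈ 0.933333; existence CERTIFIED by the union bound.


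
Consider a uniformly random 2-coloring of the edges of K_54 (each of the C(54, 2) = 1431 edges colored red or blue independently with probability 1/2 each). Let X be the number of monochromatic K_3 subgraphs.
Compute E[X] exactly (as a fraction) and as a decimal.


Let X = Σ_S X_S over the C(54, 3) = 24804 subsets S of size 3, where X_S = 1 if the K_3 on S is monochromatic.
For a fixed S, the K_3 on S has C(3, 2) = 3 edges. P[all 3 edges red] = (1/2)^3, and likewise for blue, so P[monochromatic] = 2·(1/2)^3 = 2^{1 − 3} = 1/4.
By linearity of expectation: E[X] = C(54, 3) · 2^{1 − 3} = 24804 · 1/4 = 6201.
Numerically: E[X] ≈ 6201.000000.

E[X] = C(54,3)·2^(1−C(3,2)) = 6201 ≈ 6201.000000.


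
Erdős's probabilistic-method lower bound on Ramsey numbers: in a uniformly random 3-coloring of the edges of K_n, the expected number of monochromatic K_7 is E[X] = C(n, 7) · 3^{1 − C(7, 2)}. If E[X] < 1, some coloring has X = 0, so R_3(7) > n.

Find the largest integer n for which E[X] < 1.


We need C(n, 7) · 3^{1 − 21} < 1, i.e. C(n, 7) < 3^{21 − 1} = 3486784401.
Check values of n near the boundary:
  n = 80: C(80, 7) = 3176716400; 3176716400 < 3486784401? YES
  n = 81: C(81, 7) = 3477216600; 3477216600 < 3486784401? YES
  n = 82: C(82, 7) = 3801756816; 3801756816 < 3486784401? NO
The largest n with C(n, 7) < 3486784401 is n = 81 (where E[X] = 42928600/43046721 ≈ 0.9973). Hence R_3(7) > 81, i.e. R_3(7) ≥ 82.

Largest n = 81; hence R_3(7) > 81.


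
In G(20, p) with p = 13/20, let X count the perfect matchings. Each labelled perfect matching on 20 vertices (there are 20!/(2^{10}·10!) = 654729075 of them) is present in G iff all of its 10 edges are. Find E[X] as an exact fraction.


K_20 has 20!/(2^{10}·10!) = 654729075 labelled perfect matchings.
For each such perfect matching H, let X_H = 1 if all 10 edges of H are present in G. Then P[X_H = 1] = p^{10} = (13/20)^{10} = 137858491849/10240000000000.
Summing the indicators: E[X] = Σ_H E[X_H] = 654729075 · p^{10} = 654729075 · 137858491849/10240000000000 = 3610398513967632387/409600000000.
Numerically: E[X] ≈ 8.814e+06.

E[X] = 654729075 · (13/20)^{10} = 3610398513967632387/409600000000 ≈ 8.814e+06.


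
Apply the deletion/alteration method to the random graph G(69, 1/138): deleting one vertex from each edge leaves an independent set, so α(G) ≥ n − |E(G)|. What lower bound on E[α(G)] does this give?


E[|E(G)|] = C(69, 2)·p = 2346 · (1/138) = 17.
E[α(G)] ≥ n − E[|E(G)|] = 69 − 17 = 52.
Numerically: ≈ 52.000000.
(This is only a lower bound; the true E[α(G)] may be larger.)

E[α(G)] ≥ 52 ≈ 52.000000.


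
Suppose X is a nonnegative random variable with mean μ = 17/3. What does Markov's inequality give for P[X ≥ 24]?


μ = E[X] = 17/3, a = 24.
Markov: P[X ≥ 24] ≤ μ/a = (17/3)/24 = 17/72.
Numerically: ≈ 0.236111.
(Since a = 24 > μ = 5.666667, the bound 17/72 is < 1 and informative.)

P[X ≥ 24] ≤ 17/72 ≈ 0.236111.


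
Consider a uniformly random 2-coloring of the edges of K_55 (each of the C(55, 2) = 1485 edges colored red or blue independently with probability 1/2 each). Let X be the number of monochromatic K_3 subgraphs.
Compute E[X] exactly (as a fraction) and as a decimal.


Let X = Σ_S X_S over the C(55, 3) = 26235 subsets S of size 3, where X_S = 1 if the K_3 on S is monochromatic.
For a fixed S, the K_3 on S has C(3, 2) = 3 edges. P[all 3 edges red] = (1/2)^3, and likewise for blue, so P[monochromatic] = 2·(1/2)^3 = 2^{1 − 3} = 1/4.
By linearity: E[X] = C(55, 3) · 2^{1 − 3} = 26235 · 1/4 = 26235/4.
Numerically: E[X] ≈ 6558.750000.

E[X] = C(55,3)·2^(1−C(3,2)) = 26235/4 ≈ 6558.750000.


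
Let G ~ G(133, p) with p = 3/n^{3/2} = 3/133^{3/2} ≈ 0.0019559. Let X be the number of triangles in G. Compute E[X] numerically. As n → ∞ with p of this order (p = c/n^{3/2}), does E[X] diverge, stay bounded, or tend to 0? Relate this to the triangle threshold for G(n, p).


Number of potential triangles: C(133, 3) = 383306.
Each occurs with probability p³ ≈ (0.0019559)³ ≈ 7.4822356e-09.
By linearity: E[X] = C(133, 3)·p³ ≈ 383306 · 7.4822356e-09 ≈ 0.00287.
Since α = 3/2 > 1, p = c/n^{3/2} = o(1/n) is below the triangle threshold p ~ 1/n. Asymptotically E[X] ~ (c³/6)·n^{3(1−α)} = (3³/6)·n^{-1.5} → 0, so by Markov's inequality G has no triangles w.h.p.

E[X] ≈ 0.00287; in regime p = Θ(1/n^{3/2}) E[X] tends to 0 (below the triangle threshold p ~ 1/n).


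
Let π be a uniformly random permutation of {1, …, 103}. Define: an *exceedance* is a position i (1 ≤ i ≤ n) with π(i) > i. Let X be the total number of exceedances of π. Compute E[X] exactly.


Write X = Σ_{i=1}^{103} X_i, where X_i = 1_{π(i) > i}.
For each fixed i, π(i) is uniform over {1, …, 103} (marginal of a uniform permutation), so P[π(i) > i] = (n − i)/n. Summing: Σ_{i=1}^{103} (n − i)/n = (0 + 1 + … + 102)/103 = 103(103 − 1)/(2·103) = (103 − 1)/2.
Hence E[X] = Σ_{i=1}^{103} (103 − i)/103 = 51 ≈ 51.0000.

E[X] = 51 = 51.0000.


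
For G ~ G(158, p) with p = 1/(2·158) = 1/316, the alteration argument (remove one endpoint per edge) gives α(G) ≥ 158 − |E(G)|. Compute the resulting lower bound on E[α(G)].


E[|E(G)|] = C(158, 2)·p = 12403 · (1/316) = 157/4.
E[α(G)] ≥ n − E[|E(G)|] = 158 − 157/4 = 475/4.
Numerically: ≈ 118.75000.
(This is only a lower bound; the true E[α(G)] may be larger.)

E[α(G)] ≥ 475/4 ≈ 118.75000.


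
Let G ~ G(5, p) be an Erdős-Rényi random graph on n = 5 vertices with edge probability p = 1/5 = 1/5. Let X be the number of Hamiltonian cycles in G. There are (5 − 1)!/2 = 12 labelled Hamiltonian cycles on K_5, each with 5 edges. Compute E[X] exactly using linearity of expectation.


K_5 has (5 − 1)!/2 = 12 labelled Hamiltonian cycles.
For each such Hamiltonian cycle H, let X_H = 1 if all 5 edges of H are present in G. Then P[X_H = 1] = p^{5} = (1/5)^{5} = 1/3125.
Summing the indicators: E[X] = Σ_H E[X_H] = 12 · p^{5} = 12 · 1/3125 = 12/3125.
Numerically: E[X] ≈ 0.00384.

E[X] = 12 · (1/5)^{5} = 12/3125 ≈ 0.00384.


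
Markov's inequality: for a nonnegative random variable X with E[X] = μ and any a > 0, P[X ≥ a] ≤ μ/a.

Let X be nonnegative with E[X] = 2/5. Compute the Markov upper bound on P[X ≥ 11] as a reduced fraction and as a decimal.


μ = E[X] = 2/5, a = 11.
Markov: P[X ≥ 11] ≤ μ/a = (2/5)/11 = 2/55.
Numerically: ≈ 0.036364.
(Since a = 11 > μ = 0.400000, the bound 2/55 is < 1 and informative.)

P[X ≥ 11] ≤ 2/55 ≈ 0.036364.


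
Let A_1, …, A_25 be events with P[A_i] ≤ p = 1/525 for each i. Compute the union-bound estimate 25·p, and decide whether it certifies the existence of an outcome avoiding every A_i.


Union bound: P[∪_{i=1}^{25} A_i] ≤ Σ_i P[A_i] ≤ 25·p = 25·(1/525) = 1/21.
Numerically: 1/21 ≈ 0.047619.
Is 1/21 < 1? YES.
Since P[∪ A_i] ≤ 1/21 < 1, the complement has P[∩ A_i^c] ≥ 1 − 1/21 = 20/21 > 0, so some outcome avoids every A_i.

25·p = 1/21 ≈ 0.047619; existence CERTIFIED by the union bound.


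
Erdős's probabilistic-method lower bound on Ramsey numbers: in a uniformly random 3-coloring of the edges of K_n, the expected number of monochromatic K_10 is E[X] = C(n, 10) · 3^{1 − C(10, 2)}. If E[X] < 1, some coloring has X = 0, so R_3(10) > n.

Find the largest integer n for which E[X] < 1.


We need C(n, 10) · 3^{1 − 45} < 1, i.e. C(n, 10) < 3^{45 − 1} = 984770902183611232881.
Check values of n near the boundary:
  n = 572: C(572, 10) = 954640815642161682606; 954640815642161682606 < 984770902183611232881? YES
  n = 573: C(573, 10) = 971597135635805762226; 971597135635805762226 < 984770902183611232881? YES
  n = 574: C(574, 10) = 988824035203816502691; 988824035203816502691 < 984770902183611232881? NO
  n = 575: C(575, 10) = 1006325345561406175305; 1006325345561406175305 < 984770902183611232881? NO
  n = 576: C(576, 10) = 1024104945306307344480; 1024104945306307344480 < 984770902183611232881? NO
The largest n with C(n, 10) < 984770902183611232881 is n = 573 (where E[X] = 35985079097622435638/36472996377170786403 ≈ 0.9866). Hence R_3(10) > 573, i.e. R_3(10) ≥ 574.

Largest n = 573; hence R_3(10) > 573.


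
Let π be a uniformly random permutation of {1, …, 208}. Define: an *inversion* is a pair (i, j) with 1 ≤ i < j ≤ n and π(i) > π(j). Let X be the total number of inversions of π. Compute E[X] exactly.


Write X = Σ X_I over the C(208, 2) = 21528 pairs i < j, with X_I the indicator of one inversion.
There are 21528 indicators.
For each fixed pair i < j, the values π(i) and π(j) are two distinct elements of {1, …, 208} in uniformly random order; by symmetry P[π(i) > π(j)] = 1/2.
By linearity: E[X] = 21528 · (1/2) = C(208, 2) · (1/2) = 21528/2 = 10764 ≈ 10764.0000.

E[X] = 10764 = 10764.0000.


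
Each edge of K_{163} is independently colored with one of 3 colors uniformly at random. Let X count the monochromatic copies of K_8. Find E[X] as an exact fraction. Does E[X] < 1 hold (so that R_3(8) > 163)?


E[X] = C(163, 8) · 3^{1 − 28} = 10380216608892 · 3^{−27} = 10380216608892/7625597484987.
As a reduced fraction: E[X] = 128150822332/94143178827 ≈ 1.3612332.
Is E[X] < 1? NO.
Since E[X] ≥ 1, the first-moment bound is inconclusive at n = 163; it does NOT by itself certify R_3(8) > 163.

E[X] = 128150822332/94143178827 ≈ 1.3612332; E[X] ≥ 1; first-moment method inconclusive here.


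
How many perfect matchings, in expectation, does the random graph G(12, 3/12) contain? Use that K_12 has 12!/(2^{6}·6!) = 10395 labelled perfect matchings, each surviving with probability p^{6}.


K_12 has 12!/(2^{6}·6!) = 10395 labelled perfect matchings.
For each such perfect matching H, let X_H = 1 if all 6 edges of H are present in G. Then P[X_H = 1] = p^{6} = (1/4)^{6} = 1/4096.
By linearity of expectation: E[X] = Σ_H E[X_H] = 10395 · p^{6} = 10395 · 1/4096 = 10395/4096.
Numerically: E[X] ≈ 2.5378.

E[X] = 10395 · (1/4)^{6} = 10395/4096 ≈ 2.5378.


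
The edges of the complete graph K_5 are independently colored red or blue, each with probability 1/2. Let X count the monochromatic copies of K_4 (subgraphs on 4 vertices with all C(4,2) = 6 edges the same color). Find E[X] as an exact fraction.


Let X = Σ_S X_S over the C(5, 4) = 5 subsets S of size 4, where X_S = 1 if the K_4 on S is monochromatic.
For a fixed S, the K_4 on S has C(4, 2) = 6 edges. P[all 6 edges red] = (1/2)^6, and likewise for blue, so P[monochromatic] = 2·(1/2)^6 = 2^{1 − 6} = 1/32.
Summing: E[X] = C(5, 4) · 2^{1 − 6} = 5 · 1/32 = 5/32.
Numerically: E[X] ≈ 0.156250.

E[X] = C(5,4)·2^(1−C(4,2)) = 5/32 ≈ 0.156250.


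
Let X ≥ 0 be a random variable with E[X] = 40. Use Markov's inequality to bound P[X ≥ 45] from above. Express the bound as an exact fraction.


μ = E[X] = 40, a = 45.
Markov: P[X ≥ 45] ≤ μ/a = (40)/45 = 8/9.
Numerically: ≈ 0.889.
(Since a = 45 > μ = 40.000, the bound 8/9 is < 1 and informative.)

P[X ≥ 45] ≤ 8/9 ≈ 0.889.


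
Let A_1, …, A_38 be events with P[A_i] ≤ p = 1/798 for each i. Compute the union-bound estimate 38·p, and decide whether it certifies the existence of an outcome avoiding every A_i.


Union bound: P[∪_{i=1}^{38} A_i] ≤ Σ_i P[A_i] ≤ 38·p = 38·(1/798) = 1/21.
Numerically: 1/21 ≈ 0.0476.
Is 1/21 < 1? YES.
Since P[∪ A_i] ≤ 1/21 < 1, the complement has P[∩ A_i^c] ≥ 1 − 1/21 = 20/21 > 0, so some outcome avoids every A_i.

38·p = 1/21 ≈ 0.0476; existence CERTIFIED by the union bound.


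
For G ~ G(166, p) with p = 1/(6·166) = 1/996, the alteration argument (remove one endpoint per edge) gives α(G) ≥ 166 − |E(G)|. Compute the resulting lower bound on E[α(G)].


E[|E(G)|] = C(166, 2)·p = 13695 · (1/996) = 55/4.
E[α(G)] ≥ n − E[|E(G)|] = 166 − 55/4 = 609/4.
Numerically: ≈ 152.250.
(This is only a lower bound; the true E[α(G)] may be larger.)

E[α(G)] ≥ 609/4 ≈ 152.250.


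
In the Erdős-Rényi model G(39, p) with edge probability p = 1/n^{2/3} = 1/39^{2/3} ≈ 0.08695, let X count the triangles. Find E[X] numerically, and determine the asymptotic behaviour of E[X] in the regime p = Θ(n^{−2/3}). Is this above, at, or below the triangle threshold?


Number of potential triangles: C(39, 3) = 9139.
Each occurs with probability p³ ≈ (0.08695)³ ≈ 6.574622e-04.
By linearity: E[X] = C(39, 3)·p³ ≈ 9139 · 6.574622e-04 ≈ 6.0085.
Since α = 2/3 < 1, p = c/n^{2/3} ≫ 1/n is above the triangle threshold p ~ 1/n. Asymptotically E[X] ~ (c³/6)·n^{3(1−α)} = (1³/6)·n^{1} → ∞; triangles are abundant w.h.p.

E[X] ≈ 6.0085; in regime p = Θ(1/n^{2/3}) E[X] diverges (above the triangle threshold p ~ 1/n).


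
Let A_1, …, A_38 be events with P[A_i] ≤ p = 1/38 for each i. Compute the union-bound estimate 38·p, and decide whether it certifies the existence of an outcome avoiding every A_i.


Union bound: P[∪_{i=1}^{38} A_i] ≤ Σ_i P[A_i] ≤ 38·p = 38·(1/38) = 1.
Numerically: 1 ≈ 1.00000.
Is 1 < 1? NO.
Since the bound 1 is ≥ 1, the union bound is uninformative here; it does NOT by itself certify existence.

38·p = 1 ≈ 1.00000; existence NOT certified by the union bound.


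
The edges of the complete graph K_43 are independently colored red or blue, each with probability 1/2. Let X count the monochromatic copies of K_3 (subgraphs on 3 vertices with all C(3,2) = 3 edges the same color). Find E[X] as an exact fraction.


Let X = Σ_S X_S over the C(43, 3) = 12341 subsets S of size 3, where X_S = 1 if the K_3 on S is monochromatic.
For a fixed S, the K_3 on S has C(3, 2) = 3 edges. P[all 3 edges red] = (1/2)^3, and likewise for blue, so P[monochromatic] = 2·(1/2)^3 = 2^{1 − 3} = 1/4.
Summing: E[X] = C(43, 3) · 2^{1 − 3} = 12341 · 1/4 = 12341/4.
Numerically: E[X] ≈ 3085.2500.

E[X] = C(43,3)·2^(1−C(3,2)) = 12341/4 ≈ 3085.2500.


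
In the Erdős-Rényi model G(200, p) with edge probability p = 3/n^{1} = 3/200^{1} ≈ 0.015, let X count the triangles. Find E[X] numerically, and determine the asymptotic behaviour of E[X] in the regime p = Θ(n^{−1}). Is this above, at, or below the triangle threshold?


Number of potential triangles: C(200, 3) = 1313400.
Each occurs with probability p³ ≈ (0.015)³ ≈ 3.375000e-06.
By linearity: E[X] = C(200, 3)·p³ ≈ 1313400 · 3.375000e-06 ≈ 4.4327.
Here α = 1, so p = 3/n is exactly at the triangle threshold p ~ 1/n. Asymptotically E[X] → c³/6 = 3³/6 = 9/2 ≈ 4.5000, a bounded constant. In this regime the triangle count is asymptotically Poisson(c³/6).

E[X] ≈ 4.4327; in regime p = Θ(1/n^{1}) E[X] stays bounded (at the triangle threshold p ~ 1/n).


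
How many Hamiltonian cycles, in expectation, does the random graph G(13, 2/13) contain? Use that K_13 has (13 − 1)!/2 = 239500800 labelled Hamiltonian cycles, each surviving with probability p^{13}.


K_13 has (13 − 1)!/2 = 239500800 labelled Hamiltonian cycles.
For each such Hamiltonian cycle H, let X_H = 1 if all 13 edges of H are present in G. Then P[X_H = 1] = p^{13} = (2/13)^{13} = 8192/302875106592253.
By linearity of expectation: E[X] = Σ_H E[X_H] = 239500800 · p^{13} = 239500800 · 8192/302875106592253 = 1961990553600/302875106592253.
Numerically: E[X] ≈ 0.006478.

E[X] = 239500800 · (2/13)^{13} = 1961990553600/302875106592253 ≈ 0.006478.


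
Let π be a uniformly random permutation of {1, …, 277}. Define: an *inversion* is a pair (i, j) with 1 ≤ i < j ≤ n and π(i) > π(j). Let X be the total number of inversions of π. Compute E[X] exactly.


Write X = Σ X_I over the C(277, 2) = 38226 pairs i < j, with X_I the indicator of one inversion.
There are 38226 indicators.
For each fixed pair i < j, the values π(i) and π(j) are two distinct elements of {1, …, 277} in uniformly random order; by symmetry P[π(i) > π(j)] = 1/2.
By linearity: E[X] = 38226 · (1/2) = C(277, 2) · (1/2) = 38226/2 = 19113 ≈ 19113.000.

E[X] = 19113 = 19113.000.


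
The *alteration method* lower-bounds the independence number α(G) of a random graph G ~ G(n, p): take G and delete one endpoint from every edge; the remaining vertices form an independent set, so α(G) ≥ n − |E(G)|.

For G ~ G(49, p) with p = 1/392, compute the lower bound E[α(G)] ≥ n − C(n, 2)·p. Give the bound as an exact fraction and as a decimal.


E[|E(G)|] = C(49, 2)·p = 1176 · (1/392) = 3.
E[α(G)] ≥ n − E[|E(G)|] = 49 − 3 = 46.
Numerically: ≈ 46.000.
(This is only a lower bound; the true E[α(G)] may be larger.)

E[α(G)] ≥ 46 ≈ 46.000.


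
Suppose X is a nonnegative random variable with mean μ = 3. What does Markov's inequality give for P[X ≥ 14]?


μ = E[X] = 3, a = 14.
Markov: P[X ≥ 14] ≤ μ/a = (3)/14 = 3/14.
Numerically: ≈ 0.2143.
(Since a = 14 > μ = 3.0000, the bound 3/14 is < 1 and informative.)

P[X ≥ 14] ≤ 3/14 ≈ 0.2143.


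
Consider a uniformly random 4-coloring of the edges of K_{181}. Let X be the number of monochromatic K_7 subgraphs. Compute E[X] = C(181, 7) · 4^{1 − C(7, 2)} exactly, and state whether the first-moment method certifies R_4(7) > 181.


E[X] = C(181, 7) · 4^{1 − 21} = 1122839183400 · 4^{−20} = 1122839183400/1099511627776.
As a reduced fraction: E[X] = 140354897925/137438953472 ≈ 1.0212163.
Is E[X] < 1? NO.
Since E[X] ≥ 1, the first-moment bound is inconclusive at n = 181; it does NOT by itself certify R_4(7) > 181.

E[X] = 140354897925/137438953472 ≈ 1.0212163; E[X] ≥ 1; first-moment method inconclusive here.


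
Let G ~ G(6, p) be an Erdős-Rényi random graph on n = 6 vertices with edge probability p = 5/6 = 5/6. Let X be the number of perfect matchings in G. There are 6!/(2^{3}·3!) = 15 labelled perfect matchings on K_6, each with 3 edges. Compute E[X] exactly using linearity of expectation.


K_6 has 6!/(2^{3}·3!) = 15 labelled perfect matchings.
For each such perfect matching H, let X_H = 1 if all 3 edges of H are present in G. Then P[X_H = 1] = p^{3} = (5/6)^{3} = 125/216.
Summing the indicators: E[X] = Σ_H E[X_H] = 15 · p^{3} = 15 · 125/216 = 625/72.
Numerically: E[X] ≈ 8.681.

E[X] = 15 · (5/6)^{3} = 625/72 ≈ 8.681.


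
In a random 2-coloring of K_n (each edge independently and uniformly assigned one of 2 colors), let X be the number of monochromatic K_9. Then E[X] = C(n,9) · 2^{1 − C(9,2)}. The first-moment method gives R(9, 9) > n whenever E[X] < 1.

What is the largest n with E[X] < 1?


We need C(n, 9) · 2^{1 − 36} < 1, i.e. C(n, 9) < 2^{36 − 1} = 34359738368.
Check values of n near the boundary:
  n = 61: C(61, 9) = 17341763505; 17341763505 < 34359738368? YES
  n = 62: C(62, 9) = 20286591270; 20286591270 < 34359738368? YES
  n = 63: C(63, 9) = 23667689815; 23667689815 < 34359738368? YES
  n = 64: C(64, 9) = 27540584512; 27540584512 < 34359738368? YES
  n = 65: C(65, 9) = 31966749880; 31966749880 < 34359738368? YES
  n = 66: C(66, 9) = 37014131440; 37014131440 < 34359738368? NO
The largest n with C(n, 9) < 34359738368 is n = 65 (where E[X] = 3995843735/4294967296 ≈ 0.9303549). Hence R(9, 9) > 65, i.e. R(9, 9) ≥ 66.

Largest n = 65; hence R(9, 9) > 65.


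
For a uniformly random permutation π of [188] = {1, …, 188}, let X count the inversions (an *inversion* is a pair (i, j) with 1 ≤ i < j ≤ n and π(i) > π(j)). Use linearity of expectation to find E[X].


Write X = Σ X_I over the C(188, 2) = 17578 pairs i < j, with X_I the indicator of one inversion.
There are 17578 indicators.
For each fixed pair i < j, the values π(i) and π(j) are two distinct elements of {1, …, 188} in uniformly random order; by symmetry P[π(i) > π(j)] = 1/2.
By linearity: E[X] = 17578 · (1/2) = C(188, 2) · (1/2) = 17578/2 = 8789 ≈ 8789.0000.

E[X] = 8789 = 8789.0000.


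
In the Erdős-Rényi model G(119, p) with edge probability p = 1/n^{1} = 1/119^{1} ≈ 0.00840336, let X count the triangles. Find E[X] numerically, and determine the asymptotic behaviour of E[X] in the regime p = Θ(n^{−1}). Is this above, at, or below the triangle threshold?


Number of potential triangles: C(119, 3) = 273819.
Each occurs with probability p³ ≈ (0.00840336)³ ≈ 5.93415814e-07.
By linearity: E[X] = C(119, 3)·p³ ≈ 273819 · 5.93415814e-07 ≈ 0.162489.
Here α = 1, so p = 1/n is exactly at the triangle threshold p ~ 1/n. Asymptotically E[X] → c³/6 = 1³/6 = 1/6 ≈ 0.166667, a bounded constant. In this regime the triangle count is asymptotically Poisson(c³/6).

E[X] ≈ 0.162489; in regime p = Θ(1/n^{1}) E[X] stays bounded (at the triangle threshold p ~ 1/n).


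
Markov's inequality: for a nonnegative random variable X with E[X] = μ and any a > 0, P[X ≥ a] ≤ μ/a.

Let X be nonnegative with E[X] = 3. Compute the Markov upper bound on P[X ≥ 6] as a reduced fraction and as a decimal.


μ = E[X] = 3, a = 6.
Markov: P[X ≥ 6] ≤ μ/a = (3)/6 = 1/2.
Numerically: ≈ 0.500000.
(Since a = 6 > μ = 3.000000, the bound 1/2 is < 1 and informative.)

P[X ≥ 6] ≤ 1/2 ≈ 0.500000.


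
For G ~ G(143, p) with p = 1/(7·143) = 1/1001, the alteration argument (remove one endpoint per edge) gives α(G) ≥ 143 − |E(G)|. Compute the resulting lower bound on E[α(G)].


E[|E(G)|] = C(143, 2)·p = 10153 · (1/1001) = 71/7.
E[α(G)] ≥ n − E[|E(G)|] = 143 − 71/7 = 930/7.
Numerically: ≈ 132.857143.
(This is only a lower bound; the true E[α(G)] may be larger.)

E[α(G)] ≥ 930/7 ≈ 132.857143.


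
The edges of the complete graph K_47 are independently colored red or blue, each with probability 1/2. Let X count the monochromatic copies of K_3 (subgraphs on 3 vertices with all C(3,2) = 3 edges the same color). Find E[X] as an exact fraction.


Let X = Σ_S X_S over the C(47, 3) = 16215 subsets S of size 3, where X_S = 1 if the K_3 on S is monochromatic.
For a fixed S, the K_3 on S has C(3, 2) = 3 edges. P[all 3 edges red] = (1/2)^3, and likewise for blue, so P[monochromatic] = 2·(1/2)^3 = 2^{1 − 3} = 1/4.
By linearity: E[X] = C(47, 3) · 2^{1 − 3} = 16215 · 1/4 = 16215/4.
Numerically: E[X] ≈ 4053.750.

E[X] = C(47,3)·2^(1−C(3,2)) = 16215/4 ≈ 4053.750.


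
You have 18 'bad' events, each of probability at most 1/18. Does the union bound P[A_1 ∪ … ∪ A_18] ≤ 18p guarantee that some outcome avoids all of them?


Union bound: P[∪_{i=1}^{18} A_i] ≤ Σ_i P[A_i] ≤ 18·p = 18·(1/18) = 1.
Numerically: 1 ≈ 1.00000.
Is 1 < 1? NO.
Since the bound 1 is ≥ 1, the union bound is uninformative here; it does NOT by itself certify existence.

18·p = 1 ≈ 1.00000; existence NOT certified by the union bound.


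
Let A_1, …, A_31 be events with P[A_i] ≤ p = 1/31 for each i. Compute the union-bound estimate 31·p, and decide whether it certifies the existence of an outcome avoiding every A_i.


Union bound: P[∪_{i=1}^{31} A_i] ≤ Σ_i P[A_i] ≤ 31·p = 31·(1/31) = 1.
Numerically: 1 ≈ 1.000.
Is 1 < 1? NO.
Since the bound 1 is ≥ 1, the union bound is uninformative here; it does NOT by itself certify existence.

31·p = 1 ≈ 1.000; existence NOT certified by the union bound.


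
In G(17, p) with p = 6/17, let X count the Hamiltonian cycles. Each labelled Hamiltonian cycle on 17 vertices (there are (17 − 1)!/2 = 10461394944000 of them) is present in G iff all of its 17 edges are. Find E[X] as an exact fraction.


K_17 has (17 − 1)!/2 = 10461394944000 labelled Hamiltonian cycles.
For each such Hamiltonian cycle H, let X_H = 1 if all 17 edges of H are present in G. Then P[X_H = 1] = p^{17} = (6/17)^{17} = 16926659444736/827240261886336764177.
Summing the indicators: E[X] = Σ_H E[X_H] = 10461394944000 · p^{17} = 10461394944000 · 16926659444736/827240261886336764177 = 177076469533971037814784000/827240261886336764177.
Numerically: E[X] ≈ 214057.

E[X] = 10461394944000 · (6/17)^{17} = 177076469533971037814784000/827240261886336764177 ≈ 214057.
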